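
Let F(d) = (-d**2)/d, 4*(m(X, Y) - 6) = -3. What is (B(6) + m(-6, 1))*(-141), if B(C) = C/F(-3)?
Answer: -4089/4 ≈ -1022.3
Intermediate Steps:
m(X, Y) = 21/4 (m(X, Y) = 6 + (1/4)*(-3) = 6 - 3/4 = 21/4)
F(d) = -d
B(C) = C/3 (B(C) = C/((-1*(-3))) = C/3)
(B(6) + m(-6, 1))*(-141) = ((1/3)*6 + 21/4)*(-141) = (2 + 21/4)*(-141) = (29/4)*(-141) = -4089/4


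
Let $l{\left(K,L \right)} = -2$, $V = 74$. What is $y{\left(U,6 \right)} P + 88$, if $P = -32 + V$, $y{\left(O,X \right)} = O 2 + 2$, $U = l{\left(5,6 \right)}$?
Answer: $4$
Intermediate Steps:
$U = -2$
$y{\left(O,X \right)} = 2 + 2 O$ ($y{\left(O,X \right)} = 2 O + 2 = 2 + 2 O$)
$P = 42$ ($P = -32 + 74 = 42$)
$y{\left(U,6 \right)} P + 88 = \left(2 + 2 \left(-2\right)\right) 42 + 88 = \left(2 - 4\right) 42 + 88 = \left(-2\right) 42 + 88 = -84 + 88 = 4$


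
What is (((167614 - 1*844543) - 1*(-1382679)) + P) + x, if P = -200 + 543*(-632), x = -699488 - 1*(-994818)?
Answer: 657704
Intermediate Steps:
x = 295330 (x = -699488 + 994818 = 295330)
P = -343376 (P = -200 - 343176 = -343376)
(((167614 - 1*844543) - 1*(-1382679)) + P) + x = (((167614 - 1*844543) - 1*(-1382679)) - 343376) + 295330 = (((167614 - 844543) + 1382679) - 343376) + 295330 = ((-676929 + 1382679) - 343376) + 295330 = (705750 - 343376) + 295330 = 362374 + 295330 = 657704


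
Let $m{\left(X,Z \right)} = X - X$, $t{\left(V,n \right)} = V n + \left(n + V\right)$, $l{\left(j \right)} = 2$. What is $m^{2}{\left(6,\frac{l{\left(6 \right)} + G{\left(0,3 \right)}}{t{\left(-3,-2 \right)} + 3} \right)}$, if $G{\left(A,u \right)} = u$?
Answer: $0$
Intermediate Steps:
$t{\left(V,n \right)} = V + n + V n$ ($t{\left(V,n \right)} = V n + \left(V + n\right) = V + n + V n$)
$m{\left(X,Z \right)} = 0$
$m^{2}{\left(6,\frac{l{\left(6 \right)} + G{\left(0,3 \right)}}{t{\left(-3,-2 \right)} + 3} \right)} = 0^{2} = 0$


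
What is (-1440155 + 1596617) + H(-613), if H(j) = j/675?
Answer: 105611237/675 ≈ 1.5646e+5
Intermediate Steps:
H(j) = j/675 (H(j) = j*(1/675) = j/675)
(-1440155 + 1596617) + H(-613) = (-1440155 + 1596617) + (1/675)*(-613) = 156462 - 613/675 = 105611237/675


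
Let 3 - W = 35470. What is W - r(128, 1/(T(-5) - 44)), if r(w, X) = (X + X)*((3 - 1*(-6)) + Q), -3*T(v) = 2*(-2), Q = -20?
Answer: -2269921/64 ≈ -35468.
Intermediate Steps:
T(v) = 4/3 (T(v) = -2*(-2)/3 = -⅓*(-4) = 4/3)
W = -35467 (W = 3 - 1*35470 = 3 - 35470 = -35467)
r(w, X) = -22*X (r(w, X) = (X + X)*((3 - 1*(-6)) - 20) = (2*X)*((3 + 6) - 20) = (2*X)*(9 - 20) = (2*X)*(-11) = -22*X)
W - r(128, 1/(T(-5) - 44)) = -35467 - (-22)/(4/3 - 44) = -35467 - (-22)/(-128/3) = -35467 - (-22)*(-3)/128 = -35467 - 1*33/64 = -35467 - 33/64 = -2269921/64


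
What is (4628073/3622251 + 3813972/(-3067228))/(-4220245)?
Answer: -31682600056/3907338342403022155 ≈ -8.1085e-9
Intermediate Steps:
(4628073/3622251 + 3813972/(-3067228))/(-4220245) = (4628073*(1/3622251) + 3813972*(-1/3067228))*(-1/4220245) = (1542691/1207417 - 953493/766807)*(-1/4220245) = (31682600056/925855807519)*(-1/4220245) = -31682600056/3907338342403022155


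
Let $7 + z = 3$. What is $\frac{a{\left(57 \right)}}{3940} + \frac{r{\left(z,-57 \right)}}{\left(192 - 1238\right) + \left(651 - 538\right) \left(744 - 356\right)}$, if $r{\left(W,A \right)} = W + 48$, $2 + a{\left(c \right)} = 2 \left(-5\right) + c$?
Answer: $\frac{209927}{16862412} \approx 0.012449$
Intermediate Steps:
$z = -4$ ($z = -7 + 3 = -4$)
$a{\left(c \right)} = -12 + c$ ($a{\left(c \right)} = -2 + \left(2 \left(-5\right) + c\right) = -2 + \left(-10 + c\right) = -12 + c$)
$r{\left(W,A \right)} = 48 + W$
$\frac{a{\left(57 \right)}}{3940} + \frac{r{\left(z,-57 \right)}}{\left(192 - 1238\right) + \left(651 - 538\right) \left(744 - 356\right)} = \frac{-12 + 57}{3940} + \frac{48 - 4}{\left(192 - 1238\right) + \left(651 - 538\right) \left(744 - 356\right)} = 45 \cdot \frac{1}{3940} + \frac{44}{-1046 + 113 \cdot 388} = \frac{9}{788} + \frac{44}{-1046 + 43844} = \frac{9}{788} + \frac{44}{42798} = \frac{9}{788} + 44 \cdot \frac{1}{42798} = \frac{9}{788} + \frac{22}{21399} = \frac{209927}{16862412}$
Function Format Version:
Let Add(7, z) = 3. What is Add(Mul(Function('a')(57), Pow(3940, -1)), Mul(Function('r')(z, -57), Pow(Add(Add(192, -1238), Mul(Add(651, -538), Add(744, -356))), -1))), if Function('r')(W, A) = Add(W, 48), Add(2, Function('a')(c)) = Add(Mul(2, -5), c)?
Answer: Rational(209927, 16862412) ≈ 0.012449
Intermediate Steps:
z = -4 (z = Add(-7, 3) = -4)
Function('a')(c) = Add(-12, c) (Function('a')(c) = Add(-2, Add(Mul(2, -5), c)) = Add(-2, Add(-10, c)) = Add(-12, c))
Function('r')(W, A) = Add(48, W)
Add(Mul(Function('a')(57), Pow(3940, -1)), Mul(Function('r')(z, -57), Pow(Add(Add(192, -1238), Mul(Add(651, -538), Add(744, -356))), -1))) = Add(Mul(Add(-12, 57), Pow(3940, -1)), Mul(Add(48, -4), Pow(Add(Add(192, -1238), Mul(Add(651, -538), Add(744, -356))), -1))) = Add(Mul(45, Rational(1, 3940)), Mul(44, Pow(Add(-1046, Mul(113, 388)), -1))) = Add(Rational(9, 788), Mul(44, Pow(Add(-1046, 43844), -1))) = Add(Rational(9, 788), Mul(44, Pow(42798, -1))) = Add(Rational(9, 788), Mul(44, Rational(1, 42798))) = Add(Rational(9, 788), Rational(22, 21399)) = Rational(209927, 16862412)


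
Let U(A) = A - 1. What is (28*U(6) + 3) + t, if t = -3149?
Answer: -3006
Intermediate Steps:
U(A) = -1 + A
(28*U(6) + 3) + t = (28*(-1 + 6) + 3) - 3149 = (28*5 + 3) - 3149 = (140 + 3) - 3149 = 143 - 3149 = -3006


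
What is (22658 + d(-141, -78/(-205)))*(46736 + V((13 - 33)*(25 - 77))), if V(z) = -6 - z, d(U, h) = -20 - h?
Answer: 42406826256/41 ≈ 1.0343e+9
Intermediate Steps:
(22658 + d(-141, -78/(-205)))*(46736 + V((13 - 33)*(25 - 77))) = (22658 + (-20 - (-78)/(-205)))*(46736 + (-6 - (13 - 33)*(25 - 77))) = (22658 + (-20 - (-78)*(-1)/205))*(46736 + (-6 - (-20)*(-52))) = (22658 + (-20 - 1*78/205))*(46736 + (-6 - 1*1040)) = (22658 + (-20 - 78/205))*(46736 + (-6 - 1040)) = (22658 - 4178/205)*(46736 - 1046) = (4640712/205)*45690 = 42406826256/41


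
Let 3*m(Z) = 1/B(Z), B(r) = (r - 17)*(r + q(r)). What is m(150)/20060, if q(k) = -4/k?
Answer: 5/6001887808 ≈ 8.3307e-10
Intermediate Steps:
B(r) = (-17 + r)*(r - 4/r) (B(r) = (r - 17)*(r - 4/r) = (-17 + r)*(r - 4/r))
m(Z) = 1/(3*(-4 + Z² - 17*Z + 68/Z))
m(150)/20060 = ((⅓)*150/(68 + 150*(-4 + 150² - 17*150)))/20060 = ((⅓)*150/(68 + 150*(-4 + 22500 - 2550)))*(1/20060) = ((⅓)*150/(68 + 150*19946))*(1/20060) = ((⅓)*150/(68 + 2991900))*(1/20060) = ((⅓)*150/2991968)*(1/20060) = ((⅓)*150*(1/2991968))*(1/20060) = (25/1495984)*(1/20060) = 5/6001887808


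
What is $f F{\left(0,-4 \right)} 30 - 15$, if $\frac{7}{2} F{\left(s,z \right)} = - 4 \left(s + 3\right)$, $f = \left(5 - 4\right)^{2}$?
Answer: $- \frac{825}{7} \approx -117.86$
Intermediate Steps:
$f = 1$ ($f = 1^{2} = 1$)
$F{\left(s,z \right)} = - \frac{24}{7} - \frac{8 s}{7}$ ($F{\left(s,z \right)} = \frac{2 \left(- 4 \left(s + 3\right)\right)}{7} = \frac{2 \left(- 4 \left(3 + s\right)\right)}{7} = \frac{2 \left(-12 - 4 s\right)}{7} = - \frac{24}{7} - \frac{8 s}{7}$)
$f F{\left(0,-4 \right)} 30 - 15 = 1 \left(- \frac{24}{7} - 0\right) 30 - 15 = 1 \left(- \frac{24}{7} + 0\right) 30 - 15 = 1 \left(- \frac{24}{7}\right) 30 - 15 = \left(- \frac{24}{7}\right) 30 - 15 = - \frac{720}{7} - 15 = - \frac{825}{7}$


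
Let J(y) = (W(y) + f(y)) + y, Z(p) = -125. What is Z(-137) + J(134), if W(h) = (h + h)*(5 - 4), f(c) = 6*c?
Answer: 1081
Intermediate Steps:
W(h) = 2*h (W(h) = (2*h)*1 = 2*h)
J(y) = 9*y (J(y) = (2*y + 6*y) + y = 8*y + y = 9*y)
Z(-137) + J(134) = -125 + 9*134 = -125 + 1206 = 1081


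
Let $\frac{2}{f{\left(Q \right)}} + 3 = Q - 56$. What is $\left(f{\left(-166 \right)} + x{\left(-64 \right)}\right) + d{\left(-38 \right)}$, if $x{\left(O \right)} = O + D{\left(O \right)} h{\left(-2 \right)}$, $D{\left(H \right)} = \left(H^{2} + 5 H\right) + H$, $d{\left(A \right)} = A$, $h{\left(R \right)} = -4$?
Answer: $- \frac{3363752}{225} \approx -14950.0$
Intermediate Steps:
$D{\left(H \right)} = H^{2} + 6 H$
$f{\left(Q \right)} = \frac{2}{-59 + Q}$ ($f{\left(Q \right)} = \frac{2}{-3 + \left(Q - 56\right)} = \frac{2}{-3 + \left(-56 + Q\right)} = \frac{2}{-59 + Q}$)
$x{\left(O \right)} = O - 4 O \left(6 + O\right)$ ($x{\left(O \right)} = O + O \left(6 + O\right) \left(-4\right) = O - 4 O \left(6 + O\right)$)
$\left(f{\left(-166 \right)} + x{\left(-64 \right)}\right) + d{\left(-38 \right)} = \left(\frac{2}{-59 - 166} - 64 \left(-23 - -256\right)\right) - 38 = \left(\frac{2}{-225} - 64 \left(-23 + 256\right)\right) - 38 = \left(2 \left(- \frac{1}{225}\right) - 14912\right) - 38 = \left(- \frac{2}{225} - 14912\right) - 38 = - \frac{3355202}{225} - 38 = - \frac{3363752}{225}$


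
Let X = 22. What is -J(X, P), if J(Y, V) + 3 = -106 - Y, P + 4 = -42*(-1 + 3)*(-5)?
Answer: 131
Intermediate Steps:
P = 416 (P = -4 - 42*(-1 + 3)*(-5) = -4 - 84*(-5) = -4 - 42*(-10) = -4 + 420 = 416)
J(Y, V) = -109 - Y (J(Y, V) = -3 + (-106 - Y) = -109 - Y)
-J(X, P) = -(-109 - 1*22) = -(-109 - 22) = -1*(-131) = 131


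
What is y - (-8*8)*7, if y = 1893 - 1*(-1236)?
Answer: 3577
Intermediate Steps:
y = 3129 (y = 1893 + 1236 = 3129)
y - (-8*8)*7 = 3129 - (-8*8)*7 = 3129 - (-64)*7 = 3129 - 1*(-448) = 3129 + 448 = 3577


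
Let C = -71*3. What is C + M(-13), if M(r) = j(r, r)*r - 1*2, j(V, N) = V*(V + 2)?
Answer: -2074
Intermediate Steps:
j(V, N) = V*(2 + V)
M(r) = -2 + r**2*(2 + r) (M(r) = (r*(2 + r))*r - 1*2 = r**2*(2 + r) - 2 = -2 + r**2*(2 + r))
C = -213
C + M(-13) = -213 + (-2 + (-13)**2*(2 - 13)) = -213 + (-2 + 169*(-11)) = -213 + (-2 - 1859) = -213 - 1861 = -2074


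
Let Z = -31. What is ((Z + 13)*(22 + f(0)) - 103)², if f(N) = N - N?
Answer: 249001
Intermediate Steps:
f(N) = 0
((Z + 13)*(22 + f(0)) - 103)² = ((-31 + 13)*(22 + 0) - 103)² = (-18*22 - 103)² = (-396 - 103)² = (-499)² = 249001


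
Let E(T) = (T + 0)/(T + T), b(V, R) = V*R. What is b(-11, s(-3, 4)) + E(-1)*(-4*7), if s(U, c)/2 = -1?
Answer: 8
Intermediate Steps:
s(U, c) = -2 (s(U, c) = 2*(-1) = -2)
b(V, R) = R*V
E(T) = ½ (E(T) = T/((2*T)) = T*(1/(2*T)) = ½)
b(-11, s(-3, 4)) + E(-1)*(-4*7) = -2*(-11) + (-4*7)/2 = 22 + (½)*(-28) = 22 - 14 = 8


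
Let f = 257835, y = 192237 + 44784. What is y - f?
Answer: -20814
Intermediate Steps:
y = 237021
y - f = 237021 - 1*257835 = 237021 - 257835 = -20814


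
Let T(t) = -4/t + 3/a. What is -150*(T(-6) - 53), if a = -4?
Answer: 15925/2 ≈ 7962.5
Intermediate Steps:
T(t) = -3/4 - 4/t (T(t) = -4/t + 3/(-4) = -4/t + 3*(-1/4) = -4/t - 3/4 = -3/4 - 4/t)
-150*(T(-6) - 53) = -150*((-3/4 - 4/(-6)) - 53) = -150*((-3/4 - 4*(-1/6)) - 53) = -150*((-3/4 + 2/3) - 53) = -150*(-1/12 - 53) = -150*(-637/12) = 15925/2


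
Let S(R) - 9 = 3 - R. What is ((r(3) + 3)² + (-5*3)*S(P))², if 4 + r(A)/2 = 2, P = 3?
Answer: 17956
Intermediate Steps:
S(R) = 12 - R (S(R) = 9 + (3 - R) = 12 - R)
r(A) = -4 (r(A) = -8 + 2*2 = -8 + 4 = -4)
((r(3) + 3)² + (-5*3)*S(P))² = ((-4 + 3)² + (-5*3)*(12 - 1*3))² = ((-1)² - 15*(12 - 3))² = (1 - 15*9)² = (1 - 135)² = (-134)² = 17956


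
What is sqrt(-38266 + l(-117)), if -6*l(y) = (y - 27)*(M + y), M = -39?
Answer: I*sqrt(42010) ≈ 204.96*I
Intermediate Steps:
l(y) = -(-39 + y)*(-27 + y)/6 (l(y) = -(y - 27)*(-39 + y)/6 = -(-27 + y)*(-39 + y)/6 = -(-39 + y)*(-27 + y)/6)
sqrt(-38266 + l(-117)) = sqrt(-38266 + (-351/2 + 11*(-117) - 1/6*(-117)**2)) = sqrt(-38266 + (-351/2 - 1287 - 1/6*13689)) = sqrt(-38266 + (-351/2 - 1287 - 4563/2)) = sqrt(-38266 - 3744) = sqrt(-42010) = I*sqrt(42010)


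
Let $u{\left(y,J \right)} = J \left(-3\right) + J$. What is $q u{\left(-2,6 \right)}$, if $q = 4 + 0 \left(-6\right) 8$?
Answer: $-48$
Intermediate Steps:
$u{\left(y,J \right)} = - 2 J$ ($u{\left(y,J \right)} = - 3 J + J = - 2 J$)
$q = 4$ ($q = 4 + 0 \cdot 8 = 4 + 0 = 4$)
$q u{\left(-2,6 \right)} = 4 \left(\left(-2\right) 6\right) = 4 \left(-12\right) = -48$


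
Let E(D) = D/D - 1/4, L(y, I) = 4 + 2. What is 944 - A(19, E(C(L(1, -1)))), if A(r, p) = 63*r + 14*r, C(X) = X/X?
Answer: -519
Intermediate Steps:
L(y, I) = 6
C(X) = 1
E(D) = ¾ (E(D) = 1 - 1*¼ = 1 - ¼ = ¾)
A(r, p) = 77*r
944 - A(19, E(C(L(1, -1)))) = 944 - 77*19 = 944 - 1*1463 = 944 - 1463 = -519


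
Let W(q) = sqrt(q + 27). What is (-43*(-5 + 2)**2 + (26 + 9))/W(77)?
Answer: -88*sqrt(26)/13 ≈ -34.516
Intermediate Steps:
W(q) = sqrt(27 + q)
(-43*(-5 + 2)**2 + (26 + 9))/W(77) = (-43*(-5 + 2)**2 + (26 + 9))/(sqrt(27 + 77)) = (-43*(-3)**2 + 35)/(sqrt(104)) = (-43*9 + 35)/((2*sqrt(26))) = (-387 + 35)*(sqrt(26)/52) = -88*sqrt(26)/13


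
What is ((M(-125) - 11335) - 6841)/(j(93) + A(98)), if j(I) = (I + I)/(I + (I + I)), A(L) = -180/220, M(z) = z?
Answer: 603933/5 ≈ 1.2079e+5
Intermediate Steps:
A(L) = -9/11 (A(L) = -180*1/220 = -9/11)
j(I) = 2/3 (j(I) = (2*I)/(I + 2*I) = (2*I)/((3*I)) = (2*I)*(1/(3*I)) = 2/3)
((M(-125) - 11335) - 6841)/(j(93) + A(98)) = ((-125 - 11335) - 6841)/(2/3 - 9/11) = (-11460 - 6841)/(-5/33) = -18301*(-33/5) = 603933/5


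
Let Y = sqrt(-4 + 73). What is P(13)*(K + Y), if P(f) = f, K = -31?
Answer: -403 + 13*sqrt(69) ≈ -295.01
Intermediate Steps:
Y = sqrt(69) ≈ 8.3066
P(13)*(K + Y) = 13*(-31 + sqrt(69)) = -403 + 13*sqrt(69)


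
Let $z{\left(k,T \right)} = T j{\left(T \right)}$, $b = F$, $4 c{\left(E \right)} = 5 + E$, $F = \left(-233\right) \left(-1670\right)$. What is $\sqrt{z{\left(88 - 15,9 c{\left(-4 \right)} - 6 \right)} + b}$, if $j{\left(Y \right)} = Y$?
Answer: $\frac{\sqrt{6225985}}{4} \approx 623.8$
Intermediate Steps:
$F = 389110$
$c{\left(E \right)} = \frac{5}{4} + \frac{E}{4}$ ($c{\left(E \right)} = \frac{5 + E}{4} = \frac{5}{4} + \frac{E}{4}$)
$b = 389110$
$z{\left(k,T \right)} = T^{2}$ ($z{\left(k,T \right)} = T T = T^{2}$)
$\sqrt{z{\left(88 - 15,9 c{\left(-4 \right)} - 6 \right)} + b} = \sqrt{\left(9 \left(\frac{5}{4} + \frac{1}{4} \left(-4\right)\right) - 6\right)^{2} + 389110} = \sqrt{\left(9 \left(\frac{5}{4} - 1\right) - 6\right)^{2} + 389110} = \sqrt{\left(9 \cdot \frac{1}{4} - 6\right)^{2} + 389110} = \sqrt{\left(\frac{9}{4} - 6\right)^{2} + 389110} = \sqrt{\left(- \frac{15}{4}\right)^{2} + 389110} = \sqrt{\frac{225}{16} + 389110} = \sqrt{\frac{6225985}{16}} = \frac{\sqrt{6225985}}{4}$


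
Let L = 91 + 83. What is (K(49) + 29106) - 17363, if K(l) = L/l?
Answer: 575581/49 ≈ 11747.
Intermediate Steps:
L = 174
K(l) = 174/l
(K(49) + 29106) - 17363 = (174/49 + 29106) - 17363 = 1426368/49 - 17363 = 575581/49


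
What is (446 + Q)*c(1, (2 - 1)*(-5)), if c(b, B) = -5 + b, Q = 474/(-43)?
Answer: -74816/43 ≈ -1739.9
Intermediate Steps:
Q = -474/43 (Q = 474*(-1/43) = -474/43 ≈ -11.023)
(446 + Q)*c(1, (2 - 1)*(-5)) = (446 - 474/43)*(-5 + 1) = (18704/43)*(-4) = -74816/43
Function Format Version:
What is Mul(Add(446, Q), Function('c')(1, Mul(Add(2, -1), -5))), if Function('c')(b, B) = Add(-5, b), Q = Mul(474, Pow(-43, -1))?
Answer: Rational(-74816, 43) ≈ -1739.9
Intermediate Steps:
Q = Rational(-474, 43) (Q = Mul(474, Rational(-1, 43)) = Rational(-474, 43) ≈ -11.023)
Mul(Add(446, Q), Function('c')(1, Mul(Add(2, -1), -5))) = Mul(Add(446, Rational(-474, 43)), Add(-5, 1)) = Mul(Rational(18704, 43), -4) = Rational(-74816, 43)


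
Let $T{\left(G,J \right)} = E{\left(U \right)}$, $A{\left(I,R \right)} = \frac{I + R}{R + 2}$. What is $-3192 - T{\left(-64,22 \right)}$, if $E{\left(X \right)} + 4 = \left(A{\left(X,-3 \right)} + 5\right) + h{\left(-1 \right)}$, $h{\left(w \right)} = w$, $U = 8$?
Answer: $-3187$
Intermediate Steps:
$A{\left(I,R \right)} = \frac{I + R}{2 + R}$
$E{\left(X \right)} = 3 - X$ ($E{\left(X \right)} = -4 + \left(\left(\frac{X - 3}{2 - 3} + 5\right) - 1\right) = -4 + \left(\left(\frac{-3 + X}{-1} + 5\right) - 1\right) = -4 - \left(-7 + X\right) = 3 - X$)
$T{\left(G,J \right)} = -5$ ($T{\left(G,J \right)} = 3 - 8 = -5$)
$-3192 - T{\left(-64,22 \right)} = -3192 - -5 = -3192 + 5 = -3187$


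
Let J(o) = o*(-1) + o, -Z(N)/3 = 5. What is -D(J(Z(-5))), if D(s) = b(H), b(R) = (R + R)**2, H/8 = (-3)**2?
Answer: -20736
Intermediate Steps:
Z(N) = -15 (Z(N) = -3*5 = -15)
H = 72 (H = 8*(-3)**2 = 8*9 = 72)
b(R) = 4*R**2 (b(R) = (2*R)**2 = 4*R**2)
J(o) = 0 (J(o) = -o + o = 0)
D(s) = 20736 (D(s) = 4*72**2 = 4*5184 = 20736)
-D(J(Z(-5))) = -1*20736 = -20736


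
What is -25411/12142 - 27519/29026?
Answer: -267928846/88108423 ≈ -3.0409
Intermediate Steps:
-25411/12142 - 27519/29026 = -267928846/88108423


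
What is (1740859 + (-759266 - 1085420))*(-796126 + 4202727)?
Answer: -353697162027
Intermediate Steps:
(1740859 + (-759266 - 1085420))*(-796126 + 4202727) = (1740859 - 1844686)*3406601 = -103827*3406601 = -353697162027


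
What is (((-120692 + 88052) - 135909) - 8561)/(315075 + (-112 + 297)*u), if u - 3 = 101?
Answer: -35422/66863 ≈ -0.52977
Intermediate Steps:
u = 104 (u = 3 + 101 = 104)
(((-120692 + 88052) - 135909) - 8561)/(315075 + (-112 + 297)*u) = (((-120692 + 88052) - 135909) - 8561)/(315075 + (-112 + 297)*104) = ((-32640 - 135909) - 8561)/(315075 + 185*104) = (-168549 - 8561)/(315075 + 19240) = -177110/334315 = -177110*1/334315 = -35422/66863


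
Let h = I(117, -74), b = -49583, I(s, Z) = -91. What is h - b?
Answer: 49492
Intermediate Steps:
h = -91
h - b = -91 - 1*(-49583) = -91 + 49583 = 49492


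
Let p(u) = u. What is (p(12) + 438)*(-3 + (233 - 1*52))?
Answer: 80100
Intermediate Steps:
(p(12) + 438)*(-3 + (233 - 1*52)) = (12 + 438)*(-3 + (233 - 1*52)) = 450*(-3 + (233 - 52)) = 450*(-3 + 181) = 450*178 = 80100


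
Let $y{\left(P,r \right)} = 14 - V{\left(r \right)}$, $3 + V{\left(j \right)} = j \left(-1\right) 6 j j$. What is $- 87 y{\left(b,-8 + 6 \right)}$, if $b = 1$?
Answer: $2697$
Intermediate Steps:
$V{\left(j \right)} = -3 - 6 j^{3}$ ($V{\left(j \right)} = -3 + j \left(-1\right) 6 j j = -3 + - j 6 j^{2} = -3 + - 6 j j^{2} = -3 - 6 j^{3}$)
$y{\left(P,r \right)} = 17 + 6 r^{3}$ ($y{\left(P,r \right)} = 14 - \left(-3 - 6 r^{3}\right) = 14 + \left(3 + 6 r^{3}\right) = 17 + 6 r^{3}$)
$- 87 y{\left(b,-8 + 6 \right)} = - 87 \left(17 + 6 \left(-8 + 6\right)^{3}\right) = - 87 \left(17 + 6 \left(-2\right)^{3}\right) = - 87 \left(17 + 6 \left(-8\right)\right) = - 87 \left(17 - 48\right) = \left(-87\right) \left(-31\right) = 2697$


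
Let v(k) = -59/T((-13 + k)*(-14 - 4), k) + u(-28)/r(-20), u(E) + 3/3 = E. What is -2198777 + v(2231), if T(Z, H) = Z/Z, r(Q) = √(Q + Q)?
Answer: -2198836 + 29*I*√10/20 ≈ -2.1988e+6 + 4.5853*I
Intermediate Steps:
u(E) = -1 + E
r(Q) = √2*√Q (r(Q) = √(2*Q) = √2*√Q)
T(Z, H) = 1
v(k) = -59 + 29*I*√10/20 (v(k) = -59/1 + (-1 - 28)/((√2*√(-20))) = -59*1 - 29*(-I*√10/20) = -59 - 29*(-I*√10/20) = -59 - (-29)*I*√10/20 = -59 + 29*I*√10/20)
-2198777 + v(2231) = -2198777 + (-59 + 29*I*√10/20) = -2198836 + 29*I*√10/20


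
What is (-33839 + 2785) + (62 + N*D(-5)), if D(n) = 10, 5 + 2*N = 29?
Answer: -30872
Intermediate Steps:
N = 12 (N = -5/2 + (1/2)*29 = -5/2 + 29/2 = 12)
(-33839 + 2785) + (62 + N*D(-5)) = (-33839 + 2785) + (62 + 12*10) = -31054 + (62 + 120) = -31054 + 182 = -30872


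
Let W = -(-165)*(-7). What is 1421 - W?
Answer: 2576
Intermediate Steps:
W = -1155 (W = -1*1155 = -1155)
1421 - W = 1421 - 1*(-1155) = 1421 + 1155 = 2576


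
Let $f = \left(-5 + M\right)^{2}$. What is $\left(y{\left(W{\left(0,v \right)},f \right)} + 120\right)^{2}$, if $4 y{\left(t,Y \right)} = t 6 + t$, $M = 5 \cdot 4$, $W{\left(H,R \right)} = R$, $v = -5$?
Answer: $\frac{198025}{16} \approx 12377.0$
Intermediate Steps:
$M = 20$
$f = 225$ ($f = \left(-5 + 20\right)^{2} = 15^{2} = 225$)
$y{\left(t,Y \right)} = \frac{7 t}{4}$ ($y{\left(t,Y \right)} = \frac{t 6 + t}{4} = \frac{6 t + t}{4} = \frac{7 t}{4}$)
$\left(y{\left(W{\left(0,v \right)},f \right)} + 120\right)^{2} = \left(\frac{7}{4} \left(-5\right) + 120\right)^{2} = \left(- \frac{35}{4} + 120\right)^{2} = \left(\frac{445}{4}\right)^{2} = \frac{198025}{16}$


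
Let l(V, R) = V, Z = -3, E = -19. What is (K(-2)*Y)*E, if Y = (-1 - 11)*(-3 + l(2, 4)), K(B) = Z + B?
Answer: 1140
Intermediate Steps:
K(B) = -3 + B
Y = 12 (Y = (-1 - 11)*(-3 + 2) = -12*(-1) = 12)
(K(-2)*Y)*E = ((-3 - 2)*12)*(-19) = -5*12*(-19) = -60*(-19) = 1140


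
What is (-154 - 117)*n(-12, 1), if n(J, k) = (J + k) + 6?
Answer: 1355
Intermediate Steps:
n(J, k) = 6 + J + k
(-154 - 117)*n(-12, 1) = (-154 - 117)*(6 - 12 + 1) = -271*(-5) = 1355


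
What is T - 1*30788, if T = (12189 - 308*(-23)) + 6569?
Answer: -4946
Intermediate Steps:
T = 25842 (T = (12189 - 1*(-7084)) + 6569 = (12189 + 7084) + 6569 = 19273 + 6569 = 25842)
T - 1*30788 = 25842 - 1*30788 = 25842 - 30788 = -4946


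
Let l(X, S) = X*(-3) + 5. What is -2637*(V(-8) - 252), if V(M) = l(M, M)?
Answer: 588051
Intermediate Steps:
l(X, S) = 5 - 3*X (l(X, S) = -3*X + 5 = 5 - 3*X)
V(M) = 5 - 3*M
-2637*(V(-8) - 252) = -2637*((5 - 3*(-8)) - 252) = -2637*((5 + 24) - 252) = -2637*(29 - 252) = -2637*(-223) = 588051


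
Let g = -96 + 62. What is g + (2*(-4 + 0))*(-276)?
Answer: 2174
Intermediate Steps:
g = -34
g + (2*(-4 + 0))*(-276) = -34 + (2*(-4 + 0))*(-276) = -34 + (2*(-4))*(-276) = -34 - 8*(-276) = -34 + 2208 = 2174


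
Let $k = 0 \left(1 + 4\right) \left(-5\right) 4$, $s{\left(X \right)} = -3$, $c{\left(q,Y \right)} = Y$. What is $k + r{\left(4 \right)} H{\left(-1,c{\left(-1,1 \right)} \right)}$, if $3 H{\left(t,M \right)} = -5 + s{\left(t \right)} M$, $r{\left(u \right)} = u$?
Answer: $- \frac{32}{3} \approx -10.667$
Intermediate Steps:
$H{\left(t,M \right)} = - \frac{5}{3} - M$ ($H{\left(t,M \right)} = \frac{-5 - 3 M}{3} = - \frac{5}{3} - M$)
$k = 0$ ($k = 0 \cdot 5 \left(-5\right) 4 = 0 \left(-25\right) 4 = 0 \cdot 4 = 0$)
$k + r{\left(4 \right)} H{\left(-1,c{\left(-1,1 \right)} \right)} = 0 + 4 \left(- \frac{5}{3} - 1\right) = 0 + 4 \left(- \frac{8}{3}\right) = 0 - \frac{32}{3} = - \frac{32}{3}$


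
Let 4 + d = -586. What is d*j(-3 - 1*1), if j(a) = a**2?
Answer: -9440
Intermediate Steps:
d = -590 (d = -4 - 586 = -590)
d*j(-3 - 1*1) = -590*(-3 - 1*1)**2 = -590*(-3 - 1)**2 = -590*(-4)**2 = -590*16 = -9440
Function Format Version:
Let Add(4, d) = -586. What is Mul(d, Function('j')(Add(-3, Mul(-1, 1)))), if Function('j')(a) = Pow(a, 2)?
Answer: -9440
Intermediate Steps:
d = -590 (d = Add(-4, -586) = -590)
Mul(d, Function('j')(Add(-3, Mul(-1, 1)))) = Mul(-590, Pow(Add(-3, Mul(-1, 1)), 2)) = Mul(-590, Pow(Add(-3, -1), 2)) = Mul(-590, Pow(-4, 2)) = Mul(-590, 16) = -9440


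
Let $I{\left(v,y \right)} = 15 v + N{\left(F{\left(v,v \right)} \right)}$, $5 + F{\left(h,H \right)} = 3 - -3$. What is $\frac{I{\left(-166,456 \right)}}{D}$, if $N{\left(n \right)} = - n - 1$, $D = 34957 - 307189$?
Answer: $\frac{623}{68058} \approx 0.009154$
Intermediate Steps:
$D = -272232$ ($D = 34957 - 307189 = -272232$)
$F{\left(h,H \right)} = 1$ ($F{\left(h,H \right)} = -5 + \left(3 - -3\right) = -5 + \left(3 + 3\right) = -5 + 6 = 1$)
$N{\left(n \right)} = -1 - n$
$I{\left(v,y \right)} = -2 + 15 v$ ($I{\left(v,y \right)} = 15 v - 2 = -2 + 15 v$)
$\frac{I{\left(-166,456 \right)}}{D} = \frac{-2 + 15 \left(-166\right)}{-272232} = \left(-2 - 2490\right) \left(- \frac{1}{272232}\right) = \left(-2492\right) \left(- \frac{1}{272232}\right) = \frac{623}{68058}$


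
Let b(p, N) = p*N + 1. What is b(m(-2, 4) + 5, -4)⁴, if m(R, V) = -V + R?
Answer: 625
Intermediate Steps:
m(R, V) = R - V
b(p, N) = 1 + N*p (b(p, N) = N*p + 1 = 1 + N*p)
b(m(-2, 4) + 5, -4)⁴ = (1 - 4*((-2 - 1*4) + 5))⁴ = (1 - 4*((-2 - 4) + 5))⁴ = (1 - 4*(-6 + 5))⁴ = (1 - 4*(-1))⁴ = (1 + 4)⁴ = 5⁴ = 625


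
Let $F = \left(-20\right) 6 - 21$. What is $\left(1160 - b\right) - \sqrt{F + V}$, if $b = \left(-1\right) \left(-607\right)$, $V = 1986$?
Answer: $553 - 3 \sqrt{205} \approx 510.05$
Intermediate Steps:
$F = -141$ ($F = -120 - 21 = -141$)
$b = 607$
$\left(1160 - b\right) - \sqrt{F + V} = \left(1160 - 607\right) - \sqrt{-141 + 1986} = \left(1160 - 607\right) - \sqrt{1845} = 553 - 3 \sqrt{205}$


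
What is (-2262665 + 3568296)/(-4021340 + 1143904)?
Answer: -1305631/2877436 ≈ -0.45375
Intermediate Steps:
(-2262665 + 3568296)/(-4021340 + 1143904) = 1305631/(-2877436) = 1305631*(-1/2877436) = -1305631/2877436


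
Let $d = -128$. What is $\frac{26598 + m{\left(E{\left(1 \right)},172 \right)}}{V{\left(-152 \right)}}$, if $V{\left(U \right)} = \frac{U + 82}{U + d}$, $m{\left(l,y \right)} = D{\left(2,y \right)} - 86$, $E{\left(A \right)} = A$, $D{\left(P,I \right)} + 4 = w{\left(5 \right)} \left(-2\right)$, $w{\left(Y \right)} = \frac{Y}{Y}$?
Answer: $106024$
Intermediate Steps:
$w{\left(Y \right)} = 1$
$D{\left(P,I \right)} = -6$ ($D{\left(P,I \right)} = -4 + 1 \left(-2\right) = -4 - 2 = -6$)
$m{\left(l,y \right)} = -92$ ($m{\left(l,y \right)} = -6 - 86 = -92$)
$V{\left(U \right)} = \frac{82 + U}{-128 + U}$ ($V{\left(U \right)} = \frac{U + 82}{U - 128} = \frac{82 + U}{-128 + U}$)
$\frac{26598 + m{\left(E{\left(1 \right)},172 \right)}}{V{\left(-152 \right)}} = \frac{26598 - 92}{\frac{1}{-128 - 152} \left(82 - 152\right)} = \frac{26506}{\frac{1}{-280} \left(-70\right)} = \frac{26506}{\left(- \frac{1}{280}\right) \left(-70\right)} = 26506 \frac{1}{\frac{1}{4}} = 26506 \cdot 4 = 106024$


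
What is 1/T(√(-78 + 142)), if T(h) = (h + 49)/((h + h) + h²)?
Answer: 80/57 ≈ 1.4035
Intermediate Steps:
T(h) = (49 + h)/(h² + 2*h) (T(h) = (49 + h)/(2*h + h²) = (49 + h)/(h² + 2*h))
1/T(√(-78 + 142)) = 1/((49 + √(-78 + 142))/((√(-78 + 142))*(2 + √(-78 + 142)))) = 1/((49 + √64)/((√64)*(2 + √64))) = 1/((49 + 8)/(8*(2 + 8))) = 1/((⅛)*57/10) = 1/((⅛)*(⅒)*57) = 1/(57/80) = 80/57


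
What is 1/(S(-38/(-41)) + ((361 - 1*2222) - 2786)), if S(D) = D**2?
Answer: -1681/7810163 ≈ -0.00021523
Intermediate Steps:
1/(S(-38/(-41)) + ((361 - 1*2222) - 2786)) = 1/((-38/(-41))**2 + ((361 - 1*2222) - 2786)) = 1/((-38*(-1/41))**2 + ((361 - 2222) - 2786)) = 1/((38/41)**2 + (-1861 - 2786)) = 1/(1444/1681 - 4647) = 1/(-7810163/1681) = -1681/7810163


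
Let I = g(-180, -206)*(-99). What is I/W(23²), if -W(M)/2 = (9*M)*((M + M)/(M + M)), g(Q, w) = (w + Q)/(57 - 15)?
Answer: -2123/22218 ≈ -0.095553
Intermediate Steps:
g(Q, w) = Q/42 + w/42 (g(Q, w) = (Q + w)/42 = (Q + w)*(1/42) = Q/42 + w/42)
W(M) = -18*M (W(M) = -2*9*M*(M + M)/(M + M) = -2*9*M*(2*M)/((2*M)) = -2*9*M*(2*M)*(1/(2*M)) = -2*9*M = -18*M)
I = 6369/7 (I = ((1/42)*(-180) + (1/42)*(-206))*(-99) = (-30/7 - 103/21)*(-99) = -193/21*(-99) = 6369/7 ≈ 909.86)
I/W(23²) = 6369/(7*((-18*23²))) = 6369/(7*((-18*529))) = (6369/7)/(-9522) = (6369/7)*(-1/9522) = -2123/22218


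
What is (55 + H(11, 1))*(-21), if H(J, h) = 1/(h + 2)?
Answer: -1162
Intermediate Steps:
H(J, h) = 1/(2 + h)
(55 + H(11, 1))*(-21) = (55 + 1/(2 + 1))*(-21) = (55 + 1/3)*(-21) = (55 + ⅓)*(-21) = (166/3)*(-21) = -1162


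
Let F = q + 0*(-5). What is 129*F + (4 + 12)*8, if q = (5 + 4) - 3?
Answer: 902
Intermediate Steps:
q = 6 (q = 9 - 3 = 6)
F = 6 (F = 6 + 0*(-5) = 6 + 0 = 6)
129*F + (4 + 12)*8 = 129*6 + (4 + 12)*8 = 774 + 16*8 = 774 + 128 = 902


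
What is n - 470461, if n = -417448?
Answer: -887909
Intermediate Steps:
n - 470461 = -417448 - 470461 = -887909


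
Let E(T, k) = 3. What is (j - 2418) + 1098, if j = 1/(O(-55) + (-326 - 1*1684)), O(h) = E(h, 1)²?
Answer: -2641321/2001 ≈ -1320.0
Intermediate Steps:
O(h) = 9 (O(h) = 3² = 9)
j = -1/2001 (j = 1/(9 + (-326 - 1*1684)) = 1/(9 + (-326 - 1684)) = 1/(9 - 2010) = 1/(-2001) = -1/2001 ≈ -0.00049975)
(j - 2418) + 1098 = (-1/2001 - 2418) + 1098 = -4838419/2001 + 1098 = -2641321/2001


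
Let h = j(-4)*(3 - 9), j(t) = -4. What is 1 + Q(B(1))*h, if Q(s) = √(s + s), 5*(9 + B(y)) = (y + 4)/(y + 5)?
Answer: 1 + 8*I*√159 ≈ 1.0 + 100.88*I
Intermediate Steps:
B(y) = -9 + (4 + y)/(5*(5 + y)) (B(y) = -9 + ((y + 4)/(y + 5))/5 = -9 + ((4 + y)/(5 + y))/5 = -9 + (4 + y)/(5*(5 + y)))
Q(s) = √2*√s (Q(s) = √(2*s) = √2*√s)
h = 24 (h = -4*(3 - 9) = -4*(-6) = 24)
1 + Q(B(1))*h = 1 + (√2*√((-221 - 44*1)/(5*(5 + 1))))*24 = 1 + (√2*√((⅕)*(-221 - 44)/6))*24 = 1 + (√2*√((⅕)*(⅙)*(-265)))*24 = 1 + (√2*√(-53/6))*24 = 1 + (√2*(I*√318/6))*24 = 1 + (I*√159/3)*24 = 1 + 8*I*√159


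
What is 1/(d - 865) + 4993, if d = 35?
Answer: 4144189/830 ≈ 4993.0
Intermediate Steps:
1/(d - 865) + 4993 = 1/(35 - 865) + 4993 = 1/(-830) + 4993 = -1/830 + 4993 = 4144189/830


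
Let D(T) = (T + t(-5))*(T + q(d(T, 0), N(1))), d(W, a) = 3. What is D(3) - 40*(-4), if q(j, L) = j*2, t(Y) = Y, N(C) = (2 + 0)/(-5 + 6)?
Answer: 142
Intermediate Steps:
N(C) = 2 (N(C) = 2/1 = 2*1 = 2)
q(j, L) = 2*j
D(T) = (-5 + T)*(6 + T) (D(T) = (T - 5)*(T + 2*3) = (-5 + T)*(T + 6) = (-5 + T)*(6 + T))
D(3) - 40*(-4) = (-30 + 3 + 3²) - 40*(-4) = (-30 + 3 + 9) + 160 = -18 + 160 = 142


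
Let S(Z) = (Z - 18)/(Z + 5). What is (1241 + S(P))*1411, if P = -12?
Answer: 12299687/7 ≈ 1.7571e+6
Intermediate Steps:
S(Z) = (-18 + Z)/(5 + Z)
(1241 + S(P))*1411 = (1241 + (-18 - 12)/(5 - 12))*1411 = (1241 - 30/(-7))*1411 = (1241 - 1/7*(-30))*1411 = (1241 + 30/7)*1411 = (8717/7)*1411 = 12299687/7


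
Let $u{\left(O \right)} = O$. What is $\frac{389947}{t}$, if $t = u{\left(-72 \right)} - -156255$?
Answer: $\frac{389947}{156183} \approx 2.4967$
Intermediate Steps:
$t = 156183$ ($t = -72 - -156255 = -72 + 156255 = 156183$)
$\frac{389947}{t} = \frac{389947}{156183}$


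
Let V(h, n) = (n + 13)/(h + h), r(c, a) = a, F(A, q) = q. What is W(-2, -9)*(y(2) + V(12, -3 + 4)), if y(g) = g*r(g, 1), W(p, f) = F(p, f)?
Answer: -93/4 ≈ -23.250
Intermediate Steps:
W(p, f) = f
y(g) = g (y(g) = g*1 = g)
V(h, n) = (13 + n)/(2*h) (V(h, n) = (13 + n)/((2*h)) = (13 + n)*(1/(2*h)) = (13 + n)/(2*h))
W(-2, -9)*(y(2) + V(12, -3 + 4)) = -9*(2 + (1/2)*(13 + (-3 + 4))/12) = -9*(2 + (1/2)*(1/12)*(13 + 1)) = -9*(2 + (1/2)*(1/12)*14) = -9*(2 + 7/12) = -9*31/12 = -93/4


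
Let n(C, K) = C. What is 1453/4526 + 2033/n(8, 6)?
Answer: 4606491/18104 ≈ 254.45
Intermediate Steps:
1453/4526 + 2033/n(8, 6) = 1453/4526 + 2033/8 = 4606491/18104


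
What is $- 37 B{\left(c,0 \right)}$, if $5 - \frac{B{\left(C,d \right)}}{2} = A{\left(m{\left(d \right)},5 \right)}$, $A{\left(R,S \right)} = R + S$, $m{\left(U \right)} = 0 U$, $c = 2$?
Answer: $0$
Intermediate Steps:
$m{\left(U \right)} = 0$
$B{\left(C,d \right)} = 0$ ($B{\left(C,d \right)} = 10 - 2 \left(0 + 5\right) = 10 - 10 = 0$)
$- 37 B{\left(c,0 \right)} = \left(-37\right) 0 = 0$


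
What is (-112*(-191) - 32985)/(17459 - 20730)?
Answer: 11593/3271 ≈ 3.5442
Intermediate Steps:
(-112*(-191) - 32985)/(17459 - 20730) = (21392 - 32985)/(-3271) = -11593*(-1/3271) = 11593/3271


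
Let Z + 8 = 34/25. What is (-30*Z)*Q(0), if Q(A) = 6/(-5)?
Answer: -5976/25 ≈ -239.04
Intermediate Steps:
Q(A) = -6/5 (Q(A) = 6*(-⅕) = -6/5)
Z = -166/25 (Z = -8 + 34/25 = -166/25 ≈ -6.6400)
(-30*Z)*Q(0) = -30*(-166/25)*(-6/5) = (996/5)*(-6/5) = -5976/25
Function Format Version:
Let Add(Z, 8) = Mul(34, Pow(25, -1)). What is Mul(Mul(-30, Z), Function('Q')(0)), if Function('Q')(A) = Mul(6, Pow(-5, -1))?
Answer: Rational(-5976, 25) ≈ -239.04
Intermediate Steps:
Function('Q')(A) = Rational(-6, 5) (Function('Q')(A) = Mul(6, Rational(-1, 5)) = Rational(-6, 5))
Z = Rational(-166, 25) (Z = Add(-8, Mul(34, Pow(25, -1))) = Add(-8, Mul(34, Rational(1, 25))) = Add(-8, Rational(34, 25)) = Rational(-166, 25) ≈ -6.6400)
Mul(Mul(-30, Z), Function('Q')(0)) = Mul(Mul(-30, Rational(-166, 25)), Rational(-6, 5)) = Mul(Rational(996, 5), Rational(-6, 5)) = Rational(-5976, 25)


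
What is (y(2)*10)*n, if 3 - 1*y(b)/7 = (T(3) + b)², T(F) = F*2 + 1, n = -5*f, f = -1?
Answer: -27300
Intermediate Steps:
n = 5 (n = -5*(-1) = 5)
T(F) = 1 + 2*F (T(F) = 2*F + 1 = 1 + 2*F)
y(b) = 21 - 7*(7 + b)² (y(b) = 21 - 7*((1 + 2*3) + b)² = 21 - 7*((1 + 6) + b)² = 21 - 7*(7 + b)²)
(y(2)*10)*n = ((21 - 7*(7 + 2)²)*10)*5 = ((21 - 7*9²)*10)*5 = ((21 - 7*81)*10)*5 = ((21 - 567)*10)*5 = -546*10*5 = -5460*5 = -27300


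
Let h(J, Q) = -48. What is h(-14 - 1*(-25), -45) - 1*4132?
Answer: -4180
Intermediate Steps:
h(-14 - 1*(-25), -45) - 1*4132 = -48 - 1*4132 = -48 - 4132 = -4180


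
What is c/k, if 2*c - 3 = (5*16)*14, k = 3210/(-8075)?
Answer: -1813645/1284 ≈ -1412.5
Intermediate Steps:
k = -642/1615 (k = 3210*(-1/8075) = -642/1615 ≈ -0.39752)
c = 1123/2 (c = 3/2 + ((5*16)*14)/2 = 3/2 + (80*14)/2 = 3/2 + (½)*1120 = 3/2 + 560 = 1123/2 ≈ 561.50)
c/k = 1123/(2*(-642/1615)) = (1123/2)*(-1615/642) = -1813645/1284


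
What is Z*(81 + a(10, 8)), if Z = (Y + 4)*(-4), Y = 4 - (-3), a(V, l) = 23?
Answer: -4576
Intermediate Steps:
Y = 7 (Y = 4 - 1*(-3) = 4 + 3 = 7)
Z = -44 (Z = (7 + 4)*(-4) = 11*(-4) = -44)
Z*(81 + a(10, 8)) = -44*(81 + 23) = -44*104 = -4576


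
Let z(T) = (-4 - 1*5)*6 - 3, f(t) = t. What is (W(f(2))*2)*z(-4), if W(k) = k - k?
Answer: 0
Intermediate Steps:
z(T) = -57 (z(T) = (-4 - 5)*6 - 3 = -9*6 - 3 = -54 - 3 = -57)
W(k) = 0
(W(f(2))*2)*z(-4) = (0*2)*(-57) = 0*(-57) = 0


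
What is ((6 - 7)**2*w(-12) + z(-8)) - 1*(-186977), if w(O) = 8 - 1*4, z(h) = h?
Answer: 186973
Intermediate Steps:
w(O) = 4 (w(O) = 8 - 4 = 4)
((6 - 7)**2*w(-12) + z(-8)) - 1*(-186977) = ((6 - 7)**2*4 - 8) - 1*(-186977) = ((-1)**2*4 - 8) + 186977 = (1*4 - 8) + 186977 = (4 - 8) + 186977 = -4 + 186977 = 186973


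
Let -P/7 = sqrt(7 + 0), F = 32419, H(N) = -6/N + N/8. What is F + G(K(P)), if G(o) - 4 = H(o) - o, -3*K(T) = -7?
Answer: 5446289/168 ≈ 32418.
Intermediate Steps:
H(N) = -6/N + N/8 (H(N) = -6/N + N*(1/8) = -6/N + N/8)
P = -7*sqrt(7) (P = -7*sqrt(7 + 0) = -7*sqrt(7) ≈ -18.520)
K(T) = 7/3 (K(T) = -1/3*(-7) = 7/3)
G(o) = 4 - 6/o - 7*o/8 (G(o) = 4 + ((-6/o + o/8) - o) = 4 + (-6/o - 7*o/8) = 4 - 6/o - 7*o/8)
F + G(K(P)) = 32419 + (4 - 6/7/3 - 7/8*7/3) = 32419 + (4 - 6*3/7 - 49/24) = 32419 + (4 - 18/7 - 49/24) = 32419 - 103/168 = 5446289/168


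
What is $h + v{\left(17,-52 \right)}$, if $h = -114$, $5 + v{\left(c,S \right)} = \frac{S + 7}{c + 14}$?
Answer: $- \frac{3734}{31} \approx -120.45$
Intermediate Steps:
$v{\left(c,S \right)} = -5 + \frac{7 + S}{14 + c}$ ($v{\left(c,S \right)} = -5 + \frac{S + 7}{c + 14} = -5 + \frac{7 + S}{14 + c}$)
$h + v{\left(17,-52 \right)} = -114 + \frac{-63 - 52 - 85}{14 + 17} = -114 + \frac{-63 - 52 - 85}{31} = -114 + \frac{1}{31} \left(-200\right) = -114 - \frac{200}{31} = - \frac{3734}{31}$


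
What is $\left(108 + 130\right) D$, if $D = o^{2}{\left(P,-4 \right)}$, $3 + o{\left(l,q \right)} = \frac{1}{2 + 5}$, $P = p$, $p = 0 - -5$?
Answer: $\frac{13600}{7} \approx 1942.9$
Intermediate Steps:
$p = 5$ ($p = 0 + 5 = 5$)
$P = 5$
$o{\left(l,q \right)} = - \frac{20}{7}$ ($o{\left(l,q \right)} = -3 + \frac{1}{2 + 5} = -3 + \frac{1}{7} = - \frac{20}{7}$)
$D = \frac{400}{49}$ ($D = \left(- \frac{20}{7}\right)^{2} = \frac{400}{49} \approx 8.1633$)
$\left(108 + 130\right) D = \left(108 + 130\right) \frac{400}{49} = 238 \cdot \frac{400}{49} = \frac{13600}{7}$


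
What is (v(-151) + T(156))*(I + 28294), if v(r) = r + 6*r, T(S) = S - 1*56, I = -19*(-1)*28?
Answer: -27586482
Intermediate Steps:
I = 532 (I = 19*28 = 532)
T(S) = -56 + S (T(S) = S - 56 = -56 + S)
v(r) = 7*r
(v(-151) + T(156))*(I + 28294) = (7*(-151) + (-56 + 156))*(532 + 28294) = (-1057 + 100)*28826 = -957*28826 = -27586482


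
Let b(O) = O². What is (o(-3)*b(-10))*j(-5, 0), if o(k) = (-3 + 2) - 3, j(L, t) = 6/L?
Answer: 480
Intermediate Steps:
o(k) = -4 (o(k) = -1 - 3 = -4)
(o(-3)*b(-10))*j(-5, 0) = (-4*(-10)²)*(6/(-5)) = (-4*100)*(6*(-⅕)) = -400*(-6/5) = 480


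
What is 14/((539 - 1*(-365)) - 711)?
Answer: 14/193 ≈ 0.072539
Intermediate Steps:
14/((539 - 1*(-365)) - 711) = 14/((539 + 365) - 711) = 14/(904 - 711) = 14/193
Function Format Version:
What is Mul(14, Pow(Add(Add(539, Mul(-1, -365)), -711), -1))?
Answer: Rational(14, 193) ≈ 0.072539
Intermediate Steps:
Mul(14, Pow(Add(Add(539, Mul(-1, -365)), -711), -1)) = Mul(14, Pow(Add(Add(539, 365), -711), -1)) = Mul(14, Pow(Add(904, -711), -1)) = Mul(14, Pow(193, -1)) = Mul(14, Rational(1, 193)) = Rational(14, 193)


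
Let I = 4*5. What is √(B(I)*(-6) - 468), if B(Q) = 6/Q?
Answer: 9*I*√145/5 ≈ 21.675*I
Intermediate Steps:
I = 20
√(B(I)*(-6) - 468) = √((6/20)*(-6) - 468) = √((6*(1/20))*(-6) - 468) = √((3/10)*(-6) - 468) = √(-9/5 - 468) = √(-2349/5) = 9*I*√145/5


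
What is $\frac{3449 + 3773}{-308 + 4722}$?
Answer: $\frac{3611}{2207} \approx 1.6362$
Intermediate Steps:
$\frac{3449 + 3773}{-308 + 4722} = \frac{7222}{4414} = 7222 \cdot \frac{1}{4414} = \frac{3611}{2207}$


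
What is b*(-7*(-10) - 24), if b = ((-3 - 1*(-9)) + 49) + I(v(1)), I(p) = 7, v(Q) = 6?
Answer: 2852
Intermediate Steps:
b = 62 (b = ((-3 - 1*(-9)) + 49) + 7 = ((-3 + 9) + 49) + 7 = (6 + 49) + 7 = 55 + 7 = 62)
b*(-7*(-10) - 24) = 62*(-7*(-10) - 24) = 62*(70 - 24) = 62*46 = 2852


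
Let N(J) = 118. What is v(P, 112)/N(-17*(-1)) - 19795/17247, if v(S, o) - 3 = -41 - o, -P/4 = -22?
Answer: -2461430/1017573 ≈ -2.4189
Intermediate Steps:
P = 88 (P = -4*(-22) = 88)
v(S, o) = -38 - o (v(S, o) = 3 + (-41 - o) = -38 - o)
v(P, 112)/N(-17*(-1)) - 19795/17247 = (-38 - 1*112)/118 - 19795/17247 = (-38 - 112)*(1/118) - 19795*1/17247 = -150*1/118 - 19795/17247 = -75/59 - 19795/17247 = -2461430/1017573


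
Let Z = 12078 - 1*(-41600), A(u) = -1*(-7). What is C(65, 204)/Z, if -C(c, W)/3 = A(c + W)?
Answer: -21/53678 ≈ -0.00039122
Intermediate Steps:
A(u) = 7
C(c, W) = -21 (C(c, W) = -3*7 = -21)
Z = 53678 (Z = 12078 + 41600 = 53678)
C(65, 204)/Z = -21/53678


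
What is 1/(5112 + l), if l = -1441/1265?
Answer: 115/587749 ≈ 0.00019566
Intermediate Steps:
l = -131/115 (l = -1441*1/1265 = -131/115 ≈ -1.1391)
1/(5112 + l) = 1/(5112 - 131/115) = 1/(587749/115) = 115/587749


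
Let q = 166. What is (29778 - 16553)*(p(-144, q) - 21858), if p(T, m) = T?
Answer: -290976450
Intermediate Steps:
(29778 - 16553)*(p(-144, q) - 21858) = (29778 - 16553)*(-144 - 21858) = 13225*(-22002) = -290976450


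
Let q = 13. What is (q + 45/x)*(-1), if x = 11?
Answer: -188/11 ≈ -17.091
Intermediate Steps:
(q + 45/x)*(-1) = (13 + 45/11)*(-1) = (188/11)*(-1) = -188/11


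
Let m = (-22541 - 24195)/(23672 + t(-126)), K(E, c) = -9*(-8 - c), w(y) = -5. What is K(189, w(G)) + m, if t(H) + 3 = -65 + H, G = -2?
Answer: 293585/11739 ≈ 25.009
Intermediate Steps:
t(H) = -68 + H (t(H) = -3 + (-65 + H) = -68 + H)
K(E, c) = 72 + 9*c
m = -23368/11739 (m = (-22541 - 24195)/(23672 + (-68 - 126)) = -46736/(23672 - 194) = -46736/23478 = -46736*1/23478 = -23368/11739 ≈ -1.9906)
K(189, w(G)) + m = (72 + 9*(-5)) - 23368/11739 = (72 - 45) - 23368/11739 = 27 - 23368/11739 = 293585/11739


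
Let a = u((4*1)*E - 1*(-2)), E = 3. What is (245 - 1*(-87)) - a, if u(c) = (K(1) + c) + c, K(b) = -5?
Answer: 309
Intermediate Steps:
u(c) = -5 + 2*c (u(c) = (-5 + c) + c = -5 + 2*c)
a = 23 (a = -5 + 2*((4*1)*3 - 1*(-2)) = -5 + 2*(4*3 + 2) = -5 + 2*(12 + 2) = -5 + 2*14 = -5 + 28 = 23)
(245 - 1*(-87)) - a = (245 - 1*(-87)) - 1*23 = (245 + 87) - 23 = 332 - 23 = 309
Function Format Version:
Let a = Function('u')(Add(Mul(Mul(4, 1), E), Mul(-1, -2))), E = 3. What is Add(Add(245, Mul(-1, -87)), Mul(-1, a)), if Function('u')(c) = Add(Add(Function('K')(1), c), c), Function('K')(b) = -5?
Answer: 309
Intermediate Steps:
Function('u')(c) = Add(-5, Mul(2, c)) (Function('u')(c) = Add(Add(-5, c), c) = Add(-5, Mul(2, c)))
a = 23 (a = Add(-5, Mul(2, Add(Mul(Mul(4, 1), 3), Mul(-1, -2)))) = Add(-5, Mul(2, Add(Mul(4, 3), 2))) = Add(-5, Mul(2, Add(12, 2))) = Add(-5, Mul(2, 14)) = Add(-5, 28) = 23)
Add(Add(245, Mul(-1, -87)), Mul(-1, a)) = Add(Add(245, Mul(-1, -87)), Mul(-1, 23)) = Add(Add(245, 87), -23) = Add(332, -23) = 309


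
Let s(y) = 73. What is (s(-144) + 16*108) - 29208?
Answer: -27407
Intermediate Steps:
(s(-144) + 16*108) - 29208 = (73 + 16*108) - 29208 = (73 + 1728) - 29208 = 1801 - 29208 = -27407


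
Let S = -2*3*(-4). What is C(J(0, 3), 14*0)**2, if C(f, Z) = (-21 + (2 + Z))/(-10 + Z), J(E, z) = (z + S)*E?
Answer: 361/100 ≈ 3.6100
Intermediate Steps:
S = 24 (S = -6*(-4) = 24)
J(E, z) = E*(24 + z) (J(E, z) = (z + 24)*E = (24 + z)*E = E*(24 + z))
C(f, Z) = (-19 + Z)/(-10 + Z)
C(J(0, 3), 14*0)**2 = ((-19 + 14*0)/(-10 + 14*0))**2 = ((-19 + 0)/(-10 + 0))**2 = (-19/(-10))**2 = (-1/10*(-19))**2 = (19/10)**2 = 361/100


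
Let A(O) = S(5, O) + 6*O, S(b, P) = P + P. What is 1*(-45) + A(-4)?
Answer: -77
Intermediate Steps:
S(b, P) = 2*P
A(O) = 8*O (A(O) = 2*O + 6*O = 8*O)
1*(-45) + A(-4) = 1*(-45) + 8*(-4) = -45 - 32 = -77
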